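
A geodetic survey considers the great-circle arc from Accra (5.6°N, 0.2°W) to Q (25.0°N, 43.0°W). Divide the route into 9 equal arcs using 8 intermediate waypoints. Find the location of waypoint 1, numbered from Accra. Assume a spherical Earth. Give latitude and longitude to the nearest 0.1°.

≈ (8.1°N, 4.6°W)

Write both endpoints as unit vectors p₁, p₂ with components (cos φ cos λ, cos φ sin λ, sin φ).
The central angle between the endpoints is δ = arccos(p₁·p₂) ≈ 0.791 rad (45.3°).
Interpolate at f = 1/9 with slerp weights a = sin((1−f)δ)/sin δ ≈ 0.909, b = sin(fδ)/sin δ ≈ 0.123.
p = a·p₁ + b·p₂ ≈ (0.987, -0.079, 0.141); φ = arcsin(p_z) ≈ 8.10°, λ = atan2(p_y, p_x) ≈ -4.60°.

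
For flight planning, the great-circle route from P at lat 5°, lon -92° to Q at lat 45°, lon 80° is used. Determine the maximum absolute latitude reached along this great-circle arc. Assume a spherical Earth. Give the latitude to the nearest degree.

≈ 83°

The great circle lies in the plane with unit normal n̂ = (p₁ × p₂)/|p₁ × p₂|.
Here n̂_z ≈ +0.127; the vertex latitude is φ_max = arccos|n̂_z| ≈ 82.7°.
Check via Clairaut: cos φ_max = |cos φ₁| · sin C = cos(5.0°)·sin(7.3°) ≈ 0.127, again giving ≈ 82.7°.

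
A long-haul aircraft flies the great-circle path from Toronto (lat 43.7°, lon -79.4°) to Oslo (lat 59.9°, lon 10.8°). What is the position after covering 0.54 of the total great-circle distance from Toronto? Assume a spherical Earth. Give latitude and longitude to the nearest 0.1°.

Write both endpoints as unit vectors p₁, p₂ with components (cos φ cos λ, cos φ sin λ, sin φ).
The central angle between the endpoints is δ = arccos(p₁·p₂) ≈ 0.932 rad (53.4°).
Interpolate at f = 0.54 with slerp weights a = sin((1−f)δ)/sin δ ≈ 0.518, b = sin(fδ)/sin δ ≈ 0.601.
p = a·p₁ + b·p₂ ≈ (0.365, -0.311, 0.877); φ = arcsin(p_z) ≈ 61.33°, λ = atan2(p_y, p_x) ≈ -40.49°.

≈ lat 61.3°, lon -40.5°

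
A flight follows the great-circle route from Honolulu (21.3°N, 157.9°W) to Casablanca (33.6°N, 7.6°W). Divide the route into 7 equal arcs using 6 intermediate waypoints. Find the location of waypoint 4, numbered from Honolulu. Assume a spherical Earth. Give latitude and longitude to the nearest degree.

≈ 64°N, 76°W

Convert each endpoint to a unit vector on the sphere (x = cos φ cos λ, y = cos φ sin λ, z = sin φ).
The central angle between the endpoints is δ = arccos(p₁·p₂) ≈ 2.064 rad (118.2°).
Interpolate at f = 4/7 with slerp weights a = sin((1−f)δ)/sin δ ≈ 0.878, b = sin(fδ)/sin δ ≈ 1.049.
p = a·p₁ + b·p₂ ≈ (0.108, -0.423, 0.899); φ = arcsin(p_z) ≈ 64.09°, λ = atan2(p_y, p_x) ≈ -75.66°.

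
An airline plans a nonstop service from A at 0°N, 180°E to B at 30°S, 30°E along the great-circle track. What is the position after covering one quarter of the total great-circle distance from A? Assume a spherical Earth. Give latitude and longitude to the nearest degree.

≈ 25°S, 156°E

Write both endpoints as unit vectors p₁, p₂ with components (cos φ cos λ, cos φ sin λ, sin φ).
The central angle between the endpoints is δ = arccos(p₁·p₂) ≈ 2.419 rad (138.6°).
Interpolate at f = 1/4 with slerp weights a = sin((1−f)δ)/sin δ ≈ 1.467, b = sin(fδ)/sin δ ≈ 0.860.
p = a·p₁ + b·p₂ ≈ (-0.823, 0.372, -0.430); φ = arcsin(p_z) ≈ -25.45°, λ = atan2(p_y, p_x) ≈ 155.66°.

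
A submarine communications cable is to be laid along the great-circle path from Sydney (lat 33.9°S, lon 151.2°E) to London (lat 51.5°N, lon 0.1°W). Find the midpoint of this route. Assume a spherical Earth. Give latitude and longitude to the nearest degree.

From cos δ = sin φ₁ sin φ₂ + cos φ₁ cos φ₂ cos Δλ, the central angle is δ ≈ 2.668 rad (152.8°).
Interpolate at f = 1/2 with slerp weights a = sin((1−f)δ)/sin δ ≈ 2.129, b = sin(fδ)/sin δ ≈ 2.129.
p = a·p₁ + b·p₂ ≈ (-0.223, 0.849, 0.479); φ = arcsin(p_z) ≈ 28.61°, λ = atan2(p_y, p_x) ≈ 104.73°.

≈ lat 29°N, lon 105°E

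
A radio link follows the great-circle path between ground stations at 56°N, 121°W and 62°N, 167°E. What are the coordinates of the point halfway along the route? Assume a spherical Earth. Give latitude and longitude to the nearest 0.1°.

≈ 64.0°N, 153.4°W

Write both endpoints as unit vectors p₁, p₂ with components (cos φ cos λ, cos φ sin λ, sin φ).
The central angle between the endpoints is δ = arccos(p₁·p₂) ≈ 0.621 rad (35.6°).
Interpolate at f = 1/2 with slerp weights a = sin((1−f)δ)/sin δ ≈ 0.525, b = sin(fδ)/sin δ ≈ 0.525.
p = a·p₁ + b·p₂ ≈ (-0.391, -0.196, 0.899); φ = arcsin(p_z) ≈ 64.03°, λ = atan2(p_y, p_x) ≈ -153.37°.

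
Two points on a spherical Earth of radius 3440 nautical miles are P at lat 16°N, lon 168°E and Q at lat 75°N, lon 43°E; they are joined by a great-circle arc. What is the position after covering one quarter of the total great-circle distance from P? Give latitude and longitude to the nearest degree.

From cos δ = sin φ₁ sin φ₂ + cos φ₁ cos φ₂ cos Δλ, the central angle is δ ≈ 1.447 rad (82.9°).
Interpolate at f = 1/4 with slerp weights a = sin((1−f)δ)/sin δ ≈ 0.891, b = sin(fδ)/sin δ ≈ 0.357.
p = a·p₁ + b·p₂ ≈ (-0.770, 0.241, 0.590); φ = arcsin(p_z) ≈ 36.17°, λ = atan2(p_y, p_x) ≈ 162.63°.

≈ lat 36°N, lon 163°E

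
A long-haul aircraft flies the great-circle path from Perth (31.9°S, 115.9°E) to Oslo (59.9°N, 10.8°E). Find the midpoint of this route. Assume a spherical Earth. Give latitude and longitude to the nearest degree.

≈ (21°N, 82°E)

Write both endpoints as unit vectors p₁, p₂ with components (cos φ cos λ, cos φ sin λ, sin φ).
The central angle between the endpoints is δ = arccos(p₁·p₂) ≈ 2.175 rad (124.6°).
Interpolate at f = 1/2 with slerp weights a = sin((1−f)δ)/sin δ ≈ 1.076, b = sin(fδ)/sin δ ≈ 1.076.
p = a·p₁ + b·p₂ ≈ (0.131, 0.923, 0.362); φ = arcsin(p_z) ≈ 21.24°, λ = atan2(p_y, p_x) ≈ 81.92°.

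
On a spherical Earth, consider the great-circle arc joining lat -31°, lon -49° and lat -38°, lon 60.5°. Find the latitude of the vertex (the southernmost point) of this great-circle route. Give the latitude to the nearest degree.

The great circle lies in the plane with unit normal n̂ = (p₁ × p₂)/|p₁ × p₂|.
Here n̂_z ≈ +0.639; the vertex latitude is φ_max = arccos|n̂_z| ≈ 50.3°.
Check via Clairaut: cos φ_max = |cos φ₁| · sin C = cos(31.0°)·sin(131.8°) ≈ 0.639, again giving ≈ 50.3°.

≈ -50°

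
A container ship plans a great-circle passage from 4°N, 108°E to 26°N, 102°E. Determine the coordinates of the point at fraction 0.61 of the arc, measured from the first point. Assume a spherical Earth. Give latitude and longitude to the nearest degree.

≈ 17°N, 104°E

Write both endpoints as unit vectors p₁, p₂ with components (cos φ cos λ, cos φ sin λ, sin φ).
The central angle between the endpoints is δ = arccos(p₁·p₂) ≈ 0.397 rad (22.7°).
Interpolate at f = 0.61 with slerp weights a = sin((1−f)δ)/sin δ ≈ 0.399, b = sin(fδ)/sin δ ≈ 0.620.
p = a·p₁ + b·p₂ ≈ (-0.239, 0.924, 0.300); φ = arcsin(p_z) ≈ 17.44°, λ = atan2(p_y, p_x) ≈ 104.50°.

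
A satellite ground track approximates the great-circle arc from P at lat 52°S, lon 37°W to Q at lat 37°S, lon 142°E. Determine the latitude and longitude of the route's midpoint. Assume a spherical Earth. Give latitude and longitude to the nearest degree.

≈ lat 82°S, lon 139°E

Write both endpoints as unit vectors p₁, p₂ with components (cos φ cos λ, cos φ sin λ, sin φ).
The central angle between the endpoints is δ = arccos(p₁·p₂) ≈ 1.588 rad (91.0°).
Interpolate at f = 1/2 with slerp weights a = sin((1−f)δ)/sin δ ≈ 0.713, b = sin(fδ)/sin δ ≈ 0.713.
p = a·p₁ + b·p₂ ≈ (-0.098, 0.086, -0.991); φ = arcsin(p_z) ≈ -82.48°, λ = atan2(p_y, p_x) ≈ 138.64°.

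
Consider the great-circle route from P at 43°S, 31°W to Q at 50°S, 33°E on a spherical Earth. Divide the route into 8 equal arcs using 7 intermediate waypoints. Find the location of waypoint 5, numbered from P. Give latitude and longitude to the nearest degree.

≈ 52°S, 7°E

Write both endpoints as unit vectors p₁, p₂ with components (cos φ cos λ, cos φ sin λ, sin φ).
The central angle between the endpoints is δ = arccos(p₁·p₂) ≈ 0.755 rad (43.2°).
Interpolate at f = 5/8 with slerp weights a = sin((1−f)δ)/sin δ ≈ 0.408, b = sin(fδ)/sin δ ≈ 0.663.
p = a·p₁ + b·p₂ ≈ (0.613, 0.079, -0.786); φ = arcsin(p_z) ≈ -51.82°, λ = atan2(p_y, p_x) ≈ 7.31°.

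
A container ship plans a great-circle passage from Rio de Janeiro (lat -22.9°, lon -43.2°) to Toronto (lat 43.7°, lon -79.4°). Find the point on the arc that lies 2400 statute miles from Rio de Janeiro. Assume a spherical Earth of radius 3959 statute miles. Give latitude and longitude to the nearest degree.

≈ lat 9°, lon -58°

The haversine formula gives a central angle δ ≈ 1.299 rad (74.4°) between the endpoints. The total great-circle distance is δ·R ≈ 1.299 × 3959 ≈ 5142 mi, so the target fraction is f = 2400/5142 ≈ 0.467.
Interpolate at f ≈ 0.467 with slerp weights a = sin((1−f)δ)/sin δ ≈ 0.663, b = sin(fδ)/sin δ ≈ 0.591.
p = a·p₁ + b·p₂ ≈ (0.524, -0.838, 0.151); φ = arcsin(p_z) ≈ 8.67°, λ = atan2(p_y, p_x) ≈ -58.00°.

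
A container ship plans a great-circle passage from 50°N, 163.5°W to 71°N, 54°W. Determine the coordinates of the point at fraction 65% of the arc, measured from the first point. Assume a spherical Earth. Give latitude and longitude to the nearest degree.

The haversine formula gives a central angle δ ≈ 0.857 rad (49.1°) between the endpoints.
Interpolate at f = 0.65 with slerp weights a = sin((1−f)δ)/sin δ ≈ 0.391, b = sin(fδ)/sin δ ≈ 0.699.
p = a·p₁ + b·p₂ ≈ (-0.107, -0.256, 0.961); φ = arcsin(p_z) ≈ 73.91°, λ = atan2(p_y, p_x) ≈ -112.73°.

≈ 74°N, 113°W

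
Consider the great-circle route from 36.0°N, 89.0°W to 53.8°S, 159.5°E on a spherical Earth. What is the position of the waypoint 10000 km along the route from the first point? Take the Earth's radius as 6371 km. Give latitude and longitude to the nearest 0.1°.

≈ 34.0°S, 149.6°W

Write both endpoints as unit vectors p₁, p₂ with components (cos φ cos λ, cos φ sin λ, sin φ).
The central angle between the endpoints is δ = arccos(p₁·p₂) ≈ 2.278 rad (130.5°). The total great-circle distance is δ·R ≈ 2.278 × 6371 ≈ 14511 km, so the target fraction is f = 10000/14511 ≈ 0.689.
Interpolate at f ≈ 0.689 with slerp weights a = sin((1−f)δ)/sin δ ≈ 0.855, b = sin(fδ)/sin δ ≈ 1.315.
p = a·p₁ + b·p₂ ≈ (-0.715, -0.420, -0.559); φ = arcsin(p_z) ≈ -33.95°, λ = atan2(p_y, p_x) ≈ -149.60°.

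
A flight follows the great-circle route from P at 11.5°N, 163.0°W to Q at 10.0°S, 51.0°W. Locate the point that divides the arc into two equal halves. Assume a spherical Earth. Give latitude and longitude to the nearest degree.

≈ 1°N, 107°W

From cos δ = sin φ₁ sin φ₂ + cos φ₁ cos φ₂ cos Δλ, the central angle is δ ≈ 1.978 rad (113.3°).
Interpolate at f = 1/2 with slerp weights a = sin((1−f)δ)/sin δ ≈ 0.910, b = sin(fδ)/sin δ ≈ 0.910.
p = a·p₁ + b·p₂ ≈ (-0.289, -0.957, 0.023); φ = arcsin(p_z) ≈ 1.34°, λ = atan2(p_y, p_x) ≈ -106.79°.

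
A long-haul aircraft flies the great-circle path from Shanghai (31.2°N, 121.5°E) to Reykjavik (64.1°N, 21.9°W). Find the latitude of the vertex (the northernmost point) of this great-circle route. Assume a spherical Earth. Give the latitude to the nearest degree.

≈ 77°N

The great circle lies in the plane with unit normal n̂ = (p₁ × p₂)/|p₁ × p₂|.
Here n̂_z ≈ -0.226; the vertex latitude is φ_max = arccos|n̂_z| ≈ 76.9°.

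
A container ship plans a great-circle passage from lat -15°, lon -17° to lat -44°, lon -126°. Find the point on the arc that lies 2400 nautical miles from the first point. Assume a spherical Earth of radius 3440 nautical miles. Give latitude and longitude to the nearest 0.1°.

From cos δ = sin φ₁ sin φ₂ + cos φ₁ cos φ₂ cos Δλ, the central angle is δ ≈ 1.617 rad (92.7°). The total great-circle distance is δ·R ≈ 1.617 × 3440 ≈ 5563 nmi, so the target fraction is f = 2400/5563 ≈ 0.431.
Interpolate at f ≈ 0.431 with slerp weights a = sin((1−f)δ)/sin δ ≈ 0.796, b = sin(fδ)/sin δ ≈ 0.643.
p = a·p₁ + b·p₂ ≈ (0.464, -0.599, -0.653); φ = arcsin(p_z) ≈ -40.76°, λ = atan2(p_y, p_x) ≈ -52.27°.

≈ lat -40.8°, lon -52.3°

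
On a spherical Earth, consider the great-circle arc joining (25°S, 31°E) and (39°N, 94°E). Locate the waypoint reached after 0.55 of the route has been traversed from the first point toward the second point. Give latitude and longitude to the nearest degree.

≈ (12°N, 63°E)

Convert each endpoint to a unit vector on the sphere (x = cos φ cos λ, y = cos φ sin λ, z = sin φ).
The central angle between the endpoints is δ = arccos(p₁·p₂) ≈ 1.517 rad (86.9°).
Interpolate at f = 0.55 with slerp weights a = sin((1−f)δ)/sin δ ≈ 0.632, b = sin(fδ)/sin δ ≈ 0.742.
p = a·p₁ + b·p₂ ≈ (0.451, 0.870, 0.200); φ = arcsin(p_z) ≈ 11.53°, λ = atan2(p_y, p_x) ≈ 62.62°.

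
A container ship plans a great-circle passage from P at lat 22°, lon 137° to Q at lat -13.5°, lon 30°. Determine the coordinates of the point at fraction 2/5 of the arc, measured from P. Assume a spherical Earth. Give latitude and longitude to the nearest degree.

≈ lat 11°, lon 92°

Convert each endpoint to a unit vector on the sphere (x = cos φ cos λ, y = cos φ sin λ, z = sin φ).
The central angle between the endpoints is δ = arccos(p₁·p₂) ≈ 1.929 rad (110.6°).
Interpolate at f = 2/5 with slerp weights a = sin((1−f)δ)/sin δ ≈ 0.978, b = sin(fδ)/sin δ ≈ 0.745.
p = a·p₁ + b·p₂ ≈ (-0.036, 0.981, 0.193); φ = arcsin(p_z) ≈ 11.10°, λ = atan2(p_y, p_x) ≈ 92.11°.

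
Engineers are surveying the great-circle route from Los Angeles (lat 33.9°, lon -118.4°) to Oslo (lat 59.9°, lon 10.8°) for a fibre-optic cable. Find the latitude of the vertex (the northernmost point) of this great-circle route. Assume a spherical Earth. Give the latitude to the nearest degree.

The great circle lies in the plane with unit normal n̂ = (p₁ × p₂)/|p₁ × p₂|.
Here n̂_z ≈ +0.331; the vertex latitude is φ_max = arccos|n̂_z| ≈ 70.7°.
Check via Clairaut: cos φ_max = |cos φ₁| · sin C = cos(33.9°)·sin(23.5°) ≈ 0.331, again giving ≈ 70.7°.

≈ 71°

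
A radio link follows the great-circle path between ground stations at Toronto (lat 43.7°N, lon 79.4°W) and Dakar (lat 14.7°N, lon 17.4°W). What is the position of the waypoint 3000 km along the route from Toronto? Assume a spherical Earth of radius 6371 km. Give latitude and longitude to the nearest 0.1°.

≈ lat 34.5°N, lon 46.4°W

From cos δ = sin φ₁ sin φ₂ + cos φ₁ cos φ₂ cos Δλ, the central angle is δ ≈ 1.043 rad (59.8°). The total great-circle distance is δ·R ≈ 1.043 × 6371 ≈ 6645 km, so the target fraction is f = 3000/6645 ≈ 0.451.
Interpolate at f ≈ 0.451 with slerp weights a = sin((1−f)δ)/sin δ ≈ 0.627, b = sin(fδ)/sin δ ≈ 0.525.
p = a·p₁ + b·p₂ ≈ (0.568, -0.597, 0.566); φ = arcsin(p_z) ≈ 34.49°, λ = atan2(p_y, p_x) ≈ -46.44°.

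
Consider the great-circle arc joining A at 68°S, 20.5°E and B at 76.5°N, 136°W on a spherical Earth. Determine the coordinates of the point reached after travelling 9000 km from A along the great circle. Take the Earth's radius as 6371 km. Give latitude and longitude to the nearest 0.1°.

The haversine formula gives a central angle δ ≈ 2.950 rad (169.0°) between the endpoints. The total great-circle distance is δ·R ≈ 2.950 × 6371 ≈ 18796 km, so the target fraction is f = 9000/18796 ≈ 0.479.
Interpolate at f ≈ 0.479 with slerp weights a = sin((1−f)δ)/sin δ ≈ 5.257, b = sin(fδ)/sin δ ≈ 5.194.
p = a·p₁ + b·p₂ ≈ (0.972, -0.153, 0.177); φ = arcsin(p_z) ≈ 10.17°, λ = atan2(p_y, p_x) ≈ -8.92°.

≈ 10.2°N, 8.9°W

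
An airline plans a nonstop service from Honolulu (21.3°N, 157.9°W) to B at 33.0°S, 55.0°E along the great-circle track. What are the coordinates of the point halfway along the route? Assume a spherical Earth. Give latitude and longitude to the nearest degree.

≈ 20°S, 139°E

Convert each endpoint to a unit vector on the sphere (x = cos φ cos λ, y = cos φ sin λ, z = sin φ).
The central angle between the endpoints is δ = arccos(p₁·p₂) ≈ 2.594 rad (148.6°).
Interpolate at f = 1/2 with slerp weights a = sin((1−f)δ)/sin δ ≈ 1.850, b = sin(fδ)/sin δ ≈ 1.850.
p = a·p₁ + b·p₂ ≈ (-0.707, 0.622, -0.336); φ = arcsin(p_z) ≈ -19.61°, λ = atan2(p_y, p_x) ≈ 138.64°.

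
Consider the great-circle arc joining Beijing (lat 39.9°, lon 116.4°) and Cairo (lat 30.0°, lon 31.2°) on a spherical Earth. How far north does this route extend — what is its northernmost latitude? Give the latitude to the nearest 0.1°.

≈ 44.4°

The great circle lies in the plane with unit normal n̂ = (p₁ × p₂)/|p₁ × p₂|.
Here n̂_z ≈ -0.715; the vertex latitude is φ_max = arccos|n̂_z| ≈ 44.4°.
Check via Clairaut: cos φ_max = |cos φ₁| · sin C = cos(39.9°)·sin(68.7°) ≈ 0.715, again giving ≈ 44.4°.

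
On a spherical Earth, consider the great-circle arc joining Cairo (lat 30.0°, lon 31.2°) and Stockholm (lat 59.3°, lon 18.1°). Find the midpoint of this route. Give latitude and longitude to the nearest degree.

Convert each endpoint to a unit vector on the sphere (x = cos φ cos λ, y = cos φ sin λ, z = sin φ).
The central angle between the endpoints is δ = arccos(p₁·p₂) ≈ 0.534 rad (30.6°).
Interpolate at f = 1/2 with slerp weights a = sin((1−f)δ)/sin δ ≈ 0.518, b = sin(fδ)/sin δ ≈ 0.518.
p = a·p₁ + b·p₂ ≈ (0.636, 0.315, 0.705); φ = arcsin(p_z) ≈ 44.83°, λ = atan2(p_y, p_x) ≈ 26.35°.

≈ lat 45°, lon 26°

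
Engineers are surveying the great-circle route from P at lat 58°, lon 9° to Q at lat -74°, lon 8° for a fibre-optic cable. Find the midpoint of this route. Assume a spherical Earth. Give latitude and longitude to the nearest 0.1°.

≈ lat -8.0°, lon 8.7°

Write both endpoints as unit vectors p₁, p₂ with components (cos φ cos λ, cos φ sin λ, sin φ).
The central angle between the endpoints is δ = arccos(p₁·p₂) ≈ 2.304 rad (132.0°).
Interpolate at f = 1/2 with slerp weights a = sin((1−f)δ)/sin δ ≈ 1.229, b = sin(fδ)/sin δ ≈ 1.229.
p = a·p₁ + b·p₂ ≈ (0.979, 0.149, -0.139); φ = arcsin(p_z) ≈ -8.00°, λ = atan2(p_y, p_x) ≈ 8.66°.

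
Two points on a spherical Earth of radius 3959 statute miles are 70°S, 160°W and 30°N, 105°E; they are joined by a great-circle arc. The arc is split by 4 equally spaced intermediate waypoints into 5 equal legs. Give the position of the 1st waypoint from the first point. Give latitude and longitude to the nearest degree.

The haversine formula gives a central angle δ ≈ 2.089 rad (119.7°) between the endpoints.
Interpolate at f = 1/5 with slerp weights a = sin((1−f)δ)/sin δ ≈ 1.146, b = sin(fδ)/sin δ ≈ 0.467.
p = a·p₁ + b·p₂ ≈ (-0.473, 0.257, -0.843); φ = arcsin(p_z) ≈ -57.44°, λ = atan2(p_y, p_x) ≈ 151.49°.

≈ 57°S, 151°E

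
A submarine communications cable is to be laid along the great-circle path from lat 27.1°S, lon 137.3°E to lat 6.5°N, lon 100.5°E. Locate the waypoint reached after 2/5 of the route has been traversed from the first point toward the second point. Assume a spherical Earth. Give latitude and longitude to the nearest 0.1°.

The haversine formula gives a central angle δ ≈ 0.854 rad (49.0°) between the endpoints.
Interpolate at f = 2/5 with slerp weights a = sin((1−f)δ)/sin δ ≈ 0.650, b = sin(fδ)/sin δ ≈ 0.444.
p = a·p₁ + b·p₂ ≈ (-0.506, 0.827, -0.246); φ = arcsin(p_z) ≈ -14.24°, λ = atan2(p_y, p_x) ≈ 121.46°.

≈ lat 14.2°S, lon 121.5°E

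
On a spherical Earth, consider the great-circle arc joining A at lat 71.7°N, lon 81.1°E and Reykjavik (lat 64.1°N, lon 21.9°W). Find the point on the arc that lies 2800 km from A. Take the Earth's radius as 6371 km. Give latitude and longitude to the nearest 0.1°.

≈ lat 71.4°N, lon 5.9°W

The haversine formula gives a central angle δ ≈ 0.604 rad (34.6°) between the endpoints. The total great-circle distance is δ·R ≈ 0.604 × 6371 ≈ 3847 km, so the target fraction is f = 2800/3847 ≈ 0.728.
Interpolate at f ≈ 0.728 with slerp weights a = sin((1−f)δ)/sin δ ≈ 0.288, b = sin(fδ)/sin δ ≈ 0.749.
p = a·p₁ + b·p₂ ≈ (0.318, -0.033, 0.948); φ = arcsin(p_z) ≈ 71.37°, λ = atan2(p_y, p_x) ≈ -5.88°.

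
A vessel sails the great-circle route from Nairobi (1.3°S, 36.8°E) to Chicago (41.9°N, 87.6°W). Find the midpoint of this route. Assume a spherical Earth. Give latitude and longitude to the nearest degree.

≈ 37°N, 10°W

Convert each endpoint to a unit vector on the sphere (x = cos φ cos λ, y = cos φ sin λ, z = sin φ).
The central angle between the endpoints is δ = arccos(p₁·p₂) ≈ 2.021 rad (115.8°).
Interpolate at f = 1/2 with slerp weights a = sin((1−f)δ)/sin δ ≈ 0.941, b = sin(fδ)/sin δ ≈ 0.941.
p = a·p₁ + b·p₂ ≈ (0.783, -0.136, 0.607); φ = arcsin(p_z) ≈ 37.39°, λ = atan2(p_y, p_x) ≈ -9.88°.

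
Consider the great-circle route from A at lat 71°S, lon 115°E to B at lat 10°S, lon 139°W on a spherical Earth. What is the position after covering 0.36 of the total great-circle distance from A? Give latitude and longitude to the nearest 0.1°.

Convert each endpoint to a unit vector on the sphere (x = cos φ cos λ, y = cos φ sin λ, z = sin φ).
The central angle between the endpoints is δ = arccos(p₁·p₂) ≈ 1.495 rad (85.7°).
Interpolate at f = 0.36 with slerp weights a = sin((1−f)δ)/sin δ ≈ 0.820, b = sin(fδ)/sin δ ≈ 0.514.
p = a·p₁ + b·p₂ ≈ (-0.495, -0.090, -0.864); φ = arcsin(p_z) ≈ -59.80°, λ = atan2(p_y, p_x) ≈ -169.66°.

≈ lat 59.8°S, lon 169.7°W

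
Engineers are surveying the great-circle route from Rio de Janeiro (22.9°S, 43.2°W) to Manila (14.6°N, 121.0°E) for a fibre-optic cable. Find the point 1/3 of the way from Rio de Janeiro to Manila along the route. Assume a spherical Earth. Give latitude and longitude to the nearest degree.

Convert each endpoint to a unit vector on the sphere (x = cos φ cos λ, y = cos φ sin λ, z = sin φ).
The central angle between the endpoints is δ = arccos(p₁·p₂) ≈ 2.843 rad (162.9°).
Interpolate at f = 1/3 with slerp weights a = sin((1−f)δ)/sin δ ≈ 3.225, b = sin(fδ)/sin δ ≈ 2.764.
p = a·p₁ + b·p₂ ≈ (0.788, 0.259, -0.558); φ = arcsin(p_z) ≈ -33.94°, λ = atan2(p_y, p_x) ≈ 18.17°.

≈ 34°S, 18°E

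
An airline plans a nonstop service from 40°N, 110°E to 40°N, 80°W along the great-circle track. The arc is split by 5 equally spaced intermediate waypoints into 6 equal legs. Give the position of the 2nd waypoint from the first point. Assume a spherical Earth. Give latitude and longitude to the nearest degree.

≈ 72°N, 124°E

Write both endpoints as unit vectors p₁, p₂ with components (cos φ cos λ, cos φ sin λ, sin φ).
The central angle between the endpoints is δ = arccos(p₁·p₂) ≈ 1.736 rad (99.5°).
Interpolate at f = 2/6 with slerp weights a = sin((1−f)δ)/sin δ ≈ 0.928, b = sin(fδ)/sin δ ≈ 0.555.
p = a·p₁ + b·p₂ ≈ (-0.169, 0.250, 0.953); φ = arcsin(p_z) ≈ 72.42°, λ = atan2(p_y, p_x) ≈ 124.14°.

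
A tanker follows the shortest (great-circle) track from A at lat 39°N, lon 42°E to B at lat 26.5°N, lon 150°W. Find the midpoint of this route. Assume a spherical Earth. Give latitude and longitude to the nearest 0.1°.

≈ lat 78.9°N, lon 159.8°E

Write both endpoints as unit vectors p₁, p₂ with components (cos φ cos λ, cos φ sin λ, sin φ).
The central angle between the endpoints is δ = arccos(p₁·p₂) ≈ 1.982 rad (113.5°).
Interpolate at f = 1/2 with slerp weights a = sin((1−f)δ)/sin δ ≈ 0.912, b = sin(fδ)/sin δ ≈ 0.912.
p = a·p₁ + b·p₂ ≈ (-0.180, 0.066, 0.981); φ = arcsin(p_z) ≈ 78.93°, λ = atan2(p_y, p_x) ≈ 159.83°.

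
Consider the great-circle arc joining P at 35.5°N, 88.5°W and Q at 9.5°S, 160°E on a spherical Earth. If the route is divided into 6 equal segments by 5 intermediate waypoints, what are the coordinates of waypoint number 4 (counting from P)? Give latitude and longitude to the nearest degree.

≈ 12°N, 169°W

The haversine formula gives a central angle δ ≈ 1.972 rad (113.0°) between the endpoints.
Interpolate at f = 4/6 with slerp weights a = sin((1−f)δ)/sin δ ≈ 0.663, b = sin(fδ)/sin δ ≈ 1.051.
p = a·p₁ + b·p₂ ≈ (-0.960, -0.186, 0.212); φ = arcsin(p_z) ≈ 12.23°, λ = atan2(p_y, p_x) ≈ -169.05°.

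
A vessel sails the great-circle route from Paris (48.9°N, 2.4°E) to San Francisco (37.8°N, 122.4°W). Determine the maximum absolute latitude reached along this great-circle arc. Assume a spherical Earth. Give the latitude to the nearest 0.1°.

The great circle lies in the plane with unit normal n̂ = (p₁ × p₂)/|p₁ × p₂|.
Here n̂_z ≈ -0.432; the vertex latitude is φ_max = arccos|n̂_z| ≈ 64.4°.

≈ 64.4°N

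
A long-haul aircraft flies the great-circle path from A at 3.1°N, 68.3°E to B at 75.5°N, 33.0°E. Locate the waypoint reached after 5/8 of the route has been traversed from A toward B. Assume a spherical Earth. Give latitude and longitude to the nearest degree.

From cos δ = sin φ₁ sin φ₂ + cos φ₁ cos φ₂ cos Δλ, the central angle is δ ≈ 1.311 rad (75.1°).
Interpolate at f = 5/8 with slerp weights a = sin((1−f)δ)/sin δ ≈ 0.489, b = sin(fδ)/sin δ ≈ 0.756.
p = a·p₁ + b·p₂ ≈ (0.339, 0.556, 0.759); φ = arcsin(p_z) ≈ 49.34°, λ = atan2(p_y, p_x) ≈ 58.63°.

≈ 49°N, 59°E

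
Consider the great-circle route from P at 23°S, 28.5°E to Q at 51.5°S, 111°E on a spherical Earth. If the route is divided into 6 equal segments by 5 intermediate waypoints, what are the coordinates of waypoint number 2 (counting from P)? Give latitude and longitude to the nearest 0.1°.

Convert each endpoint to a unit vector on the sphere (x = cos φ cos λ, y = cos φ sin λ, z = sin φ).
The central angle between the endpoints is δ = arccos(p₁·p₂) ≈ 1.180 rad (67.6°).
Interpolate at f = 2/6 with slerp weights a = sin((1−f)δ)/sin δ ≈ 0.766, b = sin(fδ)/sin δ ≈ 0.415.
p = a·p₁ + b·p₂ ≈ (0.527, 0.577, -0.624); φ = arcsin(p_z) ≈ -38.59°, λ = atan2(p_y, p_x) ≈ 47.61°.

≈ 38.6°S, 47.6°E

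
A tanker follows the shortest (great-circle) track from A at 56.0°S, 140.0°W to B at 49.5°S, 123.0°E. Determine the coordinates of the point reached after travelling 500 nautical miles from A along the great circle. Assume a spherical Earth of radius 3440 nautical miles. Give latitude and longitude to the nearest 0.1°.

≈ 60.4°S, 153.5°W

From cos δ = sin φ₁ sin φ₂ + cos φ₁ cos φ₂ cos Δλ, the central angle is δ ≈ 0.945 rad (54.1°). The total great-circle distance is δ·R ≈ 0.945 × 3440 ≈ 3249 nmi, so the target fraction is f = 500/3249 ≈ 0.154.
Interpolate at f ≈ 0.154 with slerp weights a = sin((1−f)δ)/sin δ ≈ 0.885, b = sin(fδ)/sin δ ≈ 0.179.
p = a·p₁ + b·p₂ ≈ (-0.442, -0.221, -0.869); φ = arcsin(p_z) ≈ -60.38°, λ = atan2(p_y, p_x) ≈ -153.48°.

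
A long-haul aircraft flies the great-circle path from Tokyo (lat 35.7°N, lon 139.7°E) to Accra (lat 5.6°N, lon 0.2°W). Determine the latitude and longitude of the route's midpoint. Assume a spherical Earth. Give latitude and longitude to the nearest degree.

Write both endpoints as unit vectors p₁, p₂ with components (cos φ cos λ, cos φ sin λ, sin φ).
The central angle between the endpoints is δ = arccos(p₁·p₂) ≈ 2.167 rad (124.1°).
Interpolate at f = 1/2 with slerp weights a = sin((1−f)δ)/sin δ ≈ 1.068, b = sin(fδ)/sin δ ≈ 1.068.
p = a·p₁ + b·p₂ ≈ (0.401, 0.557, 0.727); φ = arcsin(p_z) ≈ 46.65°, λ = atan2(p_y, p_x) ≈ 54.23°.

≈ lat 47°N, lon 54°E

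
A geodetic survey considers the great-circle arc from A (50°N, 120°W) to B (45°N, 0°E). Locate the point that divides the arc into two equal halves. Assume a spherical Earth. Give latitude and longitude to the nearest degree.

Write both endpoints as unit vectors p₁, p₂ with components (cos φ cos λ, cos φ sin λ, sin φ).
The central angle between the endpoints is δ = arccos(p₁·p₂) ≈ 1.251 rad (71.7°).
Interpolate at f = 1/2 with slerp weights a = sin((1−f)δ)/sin δ ≈ 0.617, b = sin(fδ)/sin δ ≈ 0.617.
p = a·p₁ + b·p₂ ≈ (0.238, -0.343, 0.909); φ = arcsin(p_z) ≈ 65.31°, λ = atan2(p_y, p_x) ≈ -55.28°.

≈ (65°N, 55°W)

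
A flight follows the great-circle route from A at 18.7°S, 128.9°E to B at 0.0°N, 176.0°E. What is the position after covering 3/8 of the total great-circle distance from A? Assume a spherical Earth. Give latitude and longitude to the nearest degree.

≈ 13°S, 147°E

Write both endpoints as unit vectors p₁, p₂ with components (cos φ cos λ, cos φ sin λ, sin φ).
The central angle between the endpoints is δ = arccos(p₁·p₂) ≈ 0.870 rad (49.9°).
Interpolate at f = 3/8 with slerp weights a = sin((1−f)δ)/sin δ ≈ 0.677, b = sin(fδ)/sin δ ≈ 0.419.
p = a·p₁ + b·p₂ ≈ (-0.821, 0.528, -0.217); φ = arcsin(p_z) ≈ -12.53°, λ = atan2(p_y, p_x) ≈ 147.24°.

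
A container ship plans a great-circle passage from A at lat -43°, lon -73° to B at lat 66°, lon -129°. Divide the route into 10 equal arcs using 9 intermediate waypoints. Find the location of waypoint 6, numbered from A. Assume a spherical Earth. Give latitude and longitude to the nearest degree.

≈ lat 24°, lon -96°

Write both endpoints as unit vectors p₁, p₂ with components (cos φ cos λ, cos φ sin λ, sin φ).
The central angle between the endpoints is δ = arccos(p₁·p₂) ≈ 2.045 rad (117.2°).
Interpolate at f = 6/10 with slerp weights a = sin((1−f)δ)/sin δ ≈ 0.820, b = sin(fδ)/sin δ ≈ 1.058.
p = a·p₁ + b·p₂ ≈ (-0.095, -0.908, 0.407); φ = arcsin(p_z) ≈ 24.04°, λ = atan2(p_y, p_x) ≈ -96.00°.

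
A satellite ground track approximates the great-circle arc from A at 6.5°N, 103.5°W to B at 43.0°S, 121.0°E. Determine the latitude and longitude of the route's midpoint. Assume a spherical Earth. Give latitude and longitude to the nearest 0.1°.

≈ 39.2°S, 150.9°W

From cos δ = sin φ₁ sin φ₂ + cos φ₁ cos φ₂ cos Δλ, the central angle is δ ≈ 2.209 rad (126.5°).
Interpolate at f = 1/2 with slerp weights a = sin((1−f)δ)/sin δ ≈ 1.112, b = sin(fδ)/sin δ ≈ 1.112.
p = a·p₁ + b·p₂ ≈ (-0.677, -0.377, -0.632); φ = arcsin(p_z) ≈ -39.23°, λ = atan2(p_y, p_x) ≈ -150.87°.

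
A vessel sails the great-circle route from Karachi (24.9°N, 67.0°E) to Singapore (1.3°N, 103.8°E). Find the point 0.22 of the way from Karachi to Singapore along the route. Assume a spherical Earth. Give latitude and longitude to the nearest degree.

Write both endpoints as unit vectors p₁, p₂ with components (cos φ cos λ, cos φ sin λ, sin φ).
The central angle between the endpoints is δ = arccos(p₁·p₂) ≈ 0.744 rad (42.6°).
Interpolate at f = 0.22 with slerp weights a = sin((1−f)δ)/sin δ ≈ 0.810, b = sin(fδ)/sin δ ≈ 0.241.
p = a·p₁ + b·p₂ ≈ (0.230, 0.910, 0.346); φ = arcsin(p_z) ≈ 20.26°, λ = atan2(p_y, p_x) ≈ 75.84°.

≈ 20°N, 76°E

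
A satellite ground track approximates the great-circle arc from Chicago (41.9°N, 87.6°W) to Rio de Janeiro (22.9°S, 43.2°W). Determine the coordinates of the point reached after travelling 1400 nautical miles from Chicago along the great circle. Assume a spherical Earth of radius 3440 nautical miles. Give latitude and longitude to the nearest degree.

Convert each endpoint to a unit vector on the sphere (x = cos φ cos λ, y = cos φ sin λ, z = sin φ).
The central angle between the endpoints is δ = arccos(p₁·p₂) ≈ 1.339 rad (76.7°). The total great-circle distance is δ·R ≈ 1.339 × 3440 ≈ 4605 nmi, so the target fraction is f = 1400/4605 ≈ 0.304.
Interpolate at f ≈ 0.304 with slerp weights a = sin((1−f)δ)/sin δ ≈ 0.825, b = sin(fδ)/sin δ ≈ 0.407.
p = a·p₁ + b·p₂ ≈ (0.299, -0.870, 0.393); φ = arcsin(p_z) ≈ 23.11°, λ = atan2(p_y, p_x) ≈ -71.04°.

≈ (23°N, 71°W)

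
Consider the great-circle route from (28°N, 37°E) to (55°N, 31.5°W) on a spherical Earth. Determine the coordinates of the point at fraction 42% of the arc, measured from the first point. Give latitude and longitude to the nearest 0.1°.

The haversine formula gives a central angle δ ≈ 0.964 rad (55.2°) between the endpoints.
Interpolate at f = 0.42 with slerp weights a = sin((1−f)δ)/sin δ ≈ 0.646, b = sin(fδ)/sin δ ≈ 0.480.
p = a·p₁ + b·p₂ ≈ (0.690, 0.199, 0.696); φ = arcsin(p_z) ≈ 44.10°, λ = atan2(p_y, p_x) ≈ 16.12°.

≈ (44.1°N, 16.1°E)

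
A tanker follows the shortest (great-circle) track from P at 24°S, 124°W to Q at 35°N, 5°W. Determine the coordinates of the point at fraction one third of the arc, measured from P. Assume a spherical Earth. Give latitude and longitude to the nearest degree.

≈ 1°S, 87°W

Convert each endpoint to a unit vector on the sphere (x = cos φ cos λ, y = cos φ sin λ, z = sin φ).
The central angle between the endpoints is δ = arccos(p₁·p₂) ≈ 2.209 rad (126.6°).
Interpolate at f = 1/3 with slerp weights a = sin((1−f)δ)/sin δ ≈ 1.240, b = sin(fδ)/sin δ ≈ 0.837.
p = a·p₁ + b·p₂ ≈ (0.049, -0.998, -0.024); φ = arcsin(p_z) ≈ -1.39°, λ = atan2(p_y, p_x) ≈ -87.16°.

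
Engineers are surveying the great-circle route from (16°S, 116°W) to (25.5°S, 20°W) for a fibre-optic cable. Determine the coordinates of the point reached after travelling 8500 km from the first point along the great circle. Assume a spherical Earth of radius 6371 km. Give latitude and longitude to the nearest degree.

Write both endpoints as unit vectors p₁, p₂ with components (cos φ cos λ, cos φ sin λ, sin φ).
The central angle between the endpoints is δ = arccos(p₁·p₂) ≈ 1.543 rad (88.4°). The total great-circle distance is δ·R ≈ 1.543 × 6371 ≈ 9829 km, so the target fraction is f = 8500/9829 ≈ 0.865.
Interpolate at f ≈ 0.865 with slerp weights a = sin((1−f)δ)/sin δ ≈ 0.207, b = sin(fδ)/sin δ ≈ 0.973.
p = a·p₁ + b·p₂ ≈ (0.738, -0.479, -0.476); φ = arcsin(p_z) ≈ -28.41°, λ = atan2(p_y, p_x) ≈ -33.02°.

≈ (28°S, 33°W)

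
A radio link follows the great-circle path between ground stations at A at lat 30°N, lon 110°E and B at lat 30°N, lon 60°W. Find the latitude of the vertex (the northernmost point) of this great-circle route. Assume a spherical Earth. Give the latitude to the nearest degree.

≈ 81°N

The great circle lies in the plane with unit normal n̂ = (p₁ × p₂)/|p₁ × p₂|.
Here n̂_z ≈ -0.149; the vertex latitude is φ_max = arccos|n̂_z| ≈ 81.4°.
Check via Clairaut: cos φ_max = |cos φ₁| · sin C = cos(30.0°)·sin(9.9°) ≈ 0.149, again giving ≈ 81.4°.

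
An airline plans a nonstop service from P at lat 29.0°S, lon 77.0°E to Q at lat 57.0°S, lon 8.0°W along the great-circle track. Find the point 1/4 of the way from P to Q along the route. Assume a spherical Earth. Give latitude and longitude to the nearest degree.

≈ lat 41°S, lon 64°E

Write both endpoints as unit vectors p₁, p₂ with components (cos φ cos λ, cos φ sin λ, sin φ).
The central angle between the endpoints is δ = arccos(p₁·p₂) ≈ 1.106 rad (63.4°).
Interpolate at f = 1/4 with slerp weights a = sin((1−f)δ)/sin δ ≈ 0.825, b = sin(fδ)/sin δ ≈ 0.305.
p = a·p₁ + b·p₂ ≈ (0.327, 0.680, -0.656); φ = arcsin(p_z) ≈ -41.01°, λ = atan2(p_y, p_x) ≈ 64.32°.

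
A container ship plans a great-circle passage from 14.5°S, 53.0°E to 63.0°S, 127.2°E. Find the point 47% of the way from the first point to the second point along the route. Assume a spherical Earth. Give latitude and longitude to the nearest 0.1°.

Write both endpoints as unit vectors p₁, p₂ with components (cos φ cos λ, cos φ sin λ, sin φ).
The central angle between the endpoints is δ = arccos(p₁·p₂) ≈ 1.221 rad (70.0°).
Interpolate at f = 0.47 with slerp weights a = sin((1−f)δ)/sin δ ≈ 0.642, b = sin(fδ)/sin δ ≈ 0.578.
p = a·p₁ + b·p₂ ≈ (0.215, 0.705, -0.676); φ = arcsin(p_z) ≈ -42.50°, λ = atan2(p_y, p_x) ≈ 73.02°.

≈ 42.5°S, 73.0°E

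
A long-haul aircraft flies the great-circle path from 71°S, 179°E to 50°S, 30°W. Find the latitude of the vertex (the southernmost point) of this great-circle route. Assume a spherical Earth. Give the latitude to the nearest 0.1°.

≈ 83.1°S

The great circle lies in the plane with unit normal n̂ = (p₁ × p₂)/|p₁ × p₂|.
Here n̂_z ≈ +0.121; the vertex latitude is φ_max = arccos|n̂_z| ≈ 83.1°.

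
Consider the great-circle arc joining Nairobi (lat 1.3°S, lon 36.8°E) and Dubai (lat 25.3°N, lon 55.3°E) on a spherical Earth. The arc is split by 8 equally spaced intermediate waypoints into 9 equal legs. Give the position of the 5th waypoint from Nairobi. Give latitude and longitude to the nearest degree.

From cos δ = sin φ₁ sin φ₂ + cos φ₁ cos φ₂ cos Δλ, the central angle is δ ≈ 0.560 rad (32.1°).
Interpolate at f = 5/9 with slerp weights a = sin((1−f)δ)/sin δ ≈ 0.464, b = sin(fδ)/sin δ ≈ 0.576.
p = a·p₁ + b·p₂ ≈ (0.668, 0.706, 0.236); φ = arcsin(p_z) ≈ 13.64°, λ = atan2(p_y, p_x) ≈ 46.59°.

≈ lat 14°N, lon 47°E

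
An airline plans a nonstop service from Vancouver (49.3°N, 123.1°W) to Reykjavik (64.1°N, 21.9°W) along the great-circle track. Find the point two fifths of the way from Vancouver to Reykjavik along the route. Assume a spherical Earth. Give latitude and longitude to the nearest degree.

From cos δ = sin φ₁ sin φ₂ + cos φ₁ cos φ₂ cos Δλ, the central angle is δ ≈ 0.894 rad (51.2°).
Interpolate at f = 2/5 with slerp weights a = sin((1−f)δ)/sin δ ≈ 0.655, b = sin(fδ)/sin δ ≈ 0.449.
p = a·p₁ + b·p₂ ≈ (-0.051, -0.431, 0.901); φ = arcsin(p_z) ≈ 64.26°, λ = atan2(p_y, p_x) ≈ -96.81°.

≈ (64°N, 97°W)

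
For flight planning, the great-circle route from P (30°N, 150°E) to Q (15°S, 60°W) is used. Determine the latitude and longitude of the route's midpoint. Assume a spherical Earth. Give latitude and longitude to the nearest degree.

≈ (26°N, 123°W)

Write both endpoints as unit vectors p₁, p₂ with components (cos φ cos λ, cos φ sin λ, sin φ).
The central angle between the endpoints is δ = arccos(p₁·p₂) ≈ 2.594 rad (148.6°).
Interpolate at f = 1/2 with slerp weights a = sin((1−f)δ)/sin δ ≈ 1.850, b = sin(fδ)/sin δ ≈ 1.850.
p = a·p₁ + b·p₂ ≈ (-0.494, -0.746, 0.446); φ = arcsin(p_z) ≈ 26.49°, λ = atan2(p_y, p_x) ≈ -123.50°.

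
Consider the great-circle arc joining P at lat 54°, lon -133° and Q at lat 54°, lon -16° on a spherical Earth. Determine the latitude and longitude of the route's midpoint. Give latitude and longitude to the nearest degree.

≈ lat 69°, lon -74°

Convert each endpoint to a unit vector on the sphere (x = cos φ cos λ, y = cos φ sin λ, z = sin φ).
The central angle between the endpoints is δ = arccos(p₁·p₂) ≈ 1.050 rad (60.2°).
Interpolate at f = 1/2 with slerp weights a = sin((1−f)δ)/sin δ ≈ 0.578, b = sin(fδ)/sin δ ≈ 0.578.
p = a·p₁ + b·p₂ ≈ (0.095, -0.342, 0.935); φ = arcsin(p_z) ≈ 69.21°, λ = atan2(p_y, p_x) ≈ -74.50°.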